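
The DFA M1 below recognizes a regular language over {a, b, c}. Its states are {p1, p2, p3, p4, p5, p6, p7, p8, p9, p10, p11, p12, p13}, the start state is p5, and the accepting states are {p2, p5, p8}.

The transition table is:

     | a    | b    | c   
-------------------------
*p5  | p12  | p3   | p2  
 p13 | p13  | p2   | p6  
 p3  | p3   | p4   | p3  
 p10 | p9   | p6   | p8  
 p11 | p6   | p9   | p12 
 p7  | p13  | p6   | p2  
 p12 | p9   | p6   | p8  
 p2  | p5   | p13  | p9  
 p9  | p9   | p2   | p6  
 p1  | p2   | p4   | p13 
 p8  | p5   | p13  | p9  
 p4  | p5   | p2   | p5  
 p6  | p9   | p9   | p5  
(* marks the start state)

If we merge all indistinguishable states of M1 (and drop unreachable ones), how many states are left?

7

Reachable states from the start: {p2,p3,p4,p5,p6,p8,p9,p12,p13}. Unreachable: {p1,p7,p10,p11} — drop them.
Initial partition by acceptance: {p2,p5,p8} | {p3,p4,p6,p9,p12,p13}.
Refine {p2,p5,p8} on symbol a: members go to different blocks, giving {p2,p8} and {p5}.
On input a, block {p3,p4,p6,p9,p12,p13} splits into {p3,p6,p9,p12,p13} and {p4}.
Split {p3,p6,p9,p12,p13} by δ(·,b) → {p6,p12} and {p9,p13} and {p3}.
Refine {p6,p12} on symbol b: members go to different blocks, giving {p6} and {p12}.
Stable partition: {p2,p8} | {p6} | {p5} | {p4} | {p9,p13} | {p3} | {p12} — 7 equivalence classes.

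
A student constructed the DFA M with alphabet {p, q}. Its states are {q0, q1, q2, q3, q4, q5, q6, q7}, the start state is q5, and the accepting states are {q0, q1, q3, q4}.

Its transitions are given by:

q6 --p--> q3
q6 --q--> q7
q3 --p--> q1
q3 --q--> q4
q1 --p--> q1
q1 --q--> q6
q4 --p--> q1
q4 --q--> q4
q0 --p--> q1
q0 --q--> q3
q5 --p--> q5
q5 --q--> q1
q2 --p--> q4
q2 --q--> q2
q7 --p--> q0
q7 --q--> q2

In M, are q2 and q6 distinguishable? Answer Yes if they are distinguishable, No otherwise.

All states are reachable from the start state.
P0 = {q0,q1,q3,q4} | {q2,q5,q6,q7}.
Split {q0,q1,q3,q4} by δ(·,q) → {q0,q3,q4} and {q1}.
Refine {q2,q5,q6,q7} on symbol p: members go to different blocks, giving {q2,q6,q7} and {q5}.
No further refinement is possible. Final partition (4 blocks): {q0,q3,q4} | {q2,q6,q7} | {q1} | {q5}.
q2 and q6 lie in the same block of the stable partition, so they are equivalent — no string distinguishes them.

No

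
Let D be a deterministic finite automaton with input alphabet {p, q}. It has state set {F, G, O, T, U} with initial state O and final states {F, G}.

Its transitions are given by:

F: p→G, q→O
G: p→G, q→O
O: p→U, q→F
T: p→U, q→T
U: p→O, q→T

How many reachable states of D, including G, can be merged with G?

2

Every state is reachable, so we keep all 5.
Start with accepting vs non-accepting: {F,G} | {O,T,U}.
Refine {O,T,U} on symbol q: members go to different blocks, giving {T,U} and {O}.
Split {T,U} by δ(·,p) → {U} and {T}.
No further refinement is possible. Final partition (4 blocks): {F,G} | {U} | {O} | {T}.
The equivalence class containing G is {F,G}, of size 2.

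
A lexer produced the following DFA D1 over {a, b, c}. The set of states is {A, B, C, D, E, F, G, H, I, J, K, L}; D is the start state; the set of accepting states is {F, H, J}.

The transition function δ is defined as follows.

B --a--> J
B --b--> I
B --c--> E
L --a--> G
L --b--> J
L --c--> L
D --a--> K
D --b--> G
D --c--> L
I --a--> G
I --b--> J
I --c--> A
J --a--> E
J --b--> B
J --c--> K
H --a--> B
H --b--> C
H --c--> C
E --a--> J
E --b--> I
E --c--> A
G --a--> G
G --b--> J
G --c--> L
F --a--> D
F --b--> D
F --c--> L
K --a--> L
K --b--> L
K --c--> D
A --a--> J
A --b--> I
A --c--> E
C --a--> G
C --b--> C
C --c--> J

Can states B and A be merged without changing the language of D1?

First remove the unreachable states {C,F,H}; 9 states remain.
Initial partition by acceptance: {J} | {A,B,D,E,G,I,K,L}.
On input a, block {A,B,D,E,G,I,K,L} splits into {D,G,I,K,L} and {A,B,E}.
On input b, block {D,G,I,K,L} splits into {G,I,L} and {D,K}.
On input c, block {G,I,L} splits into {G,L} and {I}.
On input a, block {D,K} splits into {D} and {K}.
Stable partition: {J} | {G,L} | {A,B,E} | {D} | {I} | {K} — 6 equivalence classes.
B and A lie in the same block of the stable partition, so they are equivalent — no string distinguishes them.

Yes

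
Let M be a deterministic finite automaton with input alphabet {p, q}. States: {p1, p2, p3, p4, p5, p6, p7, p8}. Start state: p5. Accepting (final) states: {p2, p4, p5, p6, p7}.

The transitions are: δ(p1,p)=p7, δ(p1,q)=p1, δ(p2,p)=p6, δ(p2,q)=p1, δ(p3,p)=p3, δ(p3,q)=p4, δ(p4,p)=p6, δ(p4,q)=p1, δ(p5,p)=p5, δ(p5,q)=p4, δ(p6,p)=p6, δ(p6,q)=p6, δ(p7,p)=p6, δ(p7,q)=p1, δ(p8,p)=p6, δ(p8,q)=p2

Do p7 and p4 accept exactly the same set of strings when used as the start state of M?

First remove the unreachable states {p2,p3,p8}; 5 states remain.
Start with accepting vs non-accepting: {p4,p5,p6,p7} | {p1}.
Split {p4,p5,p6,p7} by δ(·,q) → {p4,p7} and {p5,p6}.
Refine {p5,p6} on symbol q: members go to different blocks, giving {p5} and {p6}.
No further refinement is possible. Final partition (4 blocks): {p4,p7} | {p1} | {p5} | {p6}.
p7 and p4 lie in the same block of the stable partition, so they are equivalent — no string distinguishes them.

Yes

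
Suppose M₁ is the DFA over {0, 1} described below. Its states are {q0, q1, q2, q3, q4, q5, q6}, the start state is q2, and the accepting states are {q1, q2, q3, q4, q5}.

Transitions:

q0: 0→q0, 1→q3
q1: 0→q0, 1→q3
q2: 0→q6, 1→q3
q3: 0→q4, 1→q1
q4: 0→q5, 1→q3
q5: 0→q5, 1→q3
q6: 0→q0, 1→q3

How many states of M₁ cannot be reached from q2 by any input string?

0

Exploring from q2, all states are eventually visited, so none are unreachable.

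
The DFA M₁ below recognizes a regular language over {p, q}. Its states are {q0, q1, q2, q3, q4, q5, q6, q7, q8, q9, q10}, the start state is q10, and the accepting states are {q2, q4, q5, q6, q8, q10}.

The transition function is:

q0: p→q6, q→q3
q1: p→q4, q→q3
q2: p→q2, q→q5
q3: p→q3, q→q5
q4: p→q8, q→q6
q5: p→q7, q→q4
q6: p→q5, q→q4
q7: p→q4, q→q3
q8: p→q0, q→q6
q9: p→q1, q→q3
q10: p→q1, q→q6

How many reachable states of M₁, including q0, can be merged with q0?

3

Reachable states from the start: {q0,q1,q3,q4,q5,q6,q7,q8,q10}. Unreachable: {q2,q9} — drop them.
Start with accepting vs non-accepting: {q4,q5,q6,q8,q10} | {q0,q1,q3,q7}.
On input p, block {q4,q5,q6,q8,q10} splits into {q5,q8,q10} and {q4,q6}.
On input p, block {q0,q1,q3,q7} splits into {q0,q1,q7} and {q3}.
The partition is now stable with 4 blocks: {q5,q8,q10} | {q0,q1,q7} | {q4,q6} | {q3}.
State q0 belongs to the block {q0,q1,q7}, which has 3 states.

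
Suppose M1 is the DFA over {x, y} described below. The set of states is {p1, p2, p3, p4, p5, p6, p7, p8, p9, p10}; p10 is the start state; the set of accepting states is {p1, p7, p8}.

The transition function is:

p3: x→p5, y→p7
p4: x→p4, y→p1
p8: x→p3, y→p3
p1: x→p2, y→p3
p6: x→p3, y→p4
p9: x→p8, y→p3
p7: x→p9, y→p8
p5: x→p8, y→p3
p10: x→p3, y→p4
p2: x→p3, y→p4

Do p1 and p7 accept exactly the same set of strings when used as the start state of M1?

First remove the unreachable states {p6}; 9 states remain.
Start with accepting vs non-accepting: {p1,p7,p8} | {p2,p3,p4,p5,p9,p10}.
Split {p1,p7,p8} by δ(·,y) → {p1,p8} and {p7}.
Refine {p2,p3,p4,p5,p9,p10} on symbol x: members go to different blocks, giving {p2,p3,p4,p10} and {p5,p9}.
Refine {p2,p3,p4,p10} on symbol x: members go to different blocks, giving {p2,p4,p10} and {p3}.
On input x, block {p1,p8} splits into {p1} and {p8}.
Split {p2,p4,p10} by δ(·,x) → {p2,p10} and {p4}.
No further refinement is possible. Final partition (7 blocks): {p1} | {p2,p10} | {p7} | {p5,p9} | {p3} | {p8} | {p4}.
p1 and p7 end up in different blocks, so they are distinguishable. For instance, the string 'y' is accepted from only p7.

No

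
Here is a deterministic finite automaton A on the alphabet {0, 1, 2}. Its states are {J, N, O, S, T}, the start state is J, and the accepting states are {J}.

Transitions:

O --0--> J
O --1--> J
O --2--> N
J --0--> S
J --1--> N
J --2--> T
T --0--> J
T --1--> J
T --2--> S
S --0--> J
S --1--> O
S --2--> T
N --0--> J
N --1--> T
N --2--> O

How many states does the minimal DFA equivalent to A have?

All states are reachable from the start state.
Start with accepting vs non-accepting: {J} | {N,O,S,T}.
On input 1, block {N,O,S,T} splits into {N,S} and {O,T}.
No further refinement is possible. Final partition (3 blocks): {J} | {N,S} | {O,T}.

3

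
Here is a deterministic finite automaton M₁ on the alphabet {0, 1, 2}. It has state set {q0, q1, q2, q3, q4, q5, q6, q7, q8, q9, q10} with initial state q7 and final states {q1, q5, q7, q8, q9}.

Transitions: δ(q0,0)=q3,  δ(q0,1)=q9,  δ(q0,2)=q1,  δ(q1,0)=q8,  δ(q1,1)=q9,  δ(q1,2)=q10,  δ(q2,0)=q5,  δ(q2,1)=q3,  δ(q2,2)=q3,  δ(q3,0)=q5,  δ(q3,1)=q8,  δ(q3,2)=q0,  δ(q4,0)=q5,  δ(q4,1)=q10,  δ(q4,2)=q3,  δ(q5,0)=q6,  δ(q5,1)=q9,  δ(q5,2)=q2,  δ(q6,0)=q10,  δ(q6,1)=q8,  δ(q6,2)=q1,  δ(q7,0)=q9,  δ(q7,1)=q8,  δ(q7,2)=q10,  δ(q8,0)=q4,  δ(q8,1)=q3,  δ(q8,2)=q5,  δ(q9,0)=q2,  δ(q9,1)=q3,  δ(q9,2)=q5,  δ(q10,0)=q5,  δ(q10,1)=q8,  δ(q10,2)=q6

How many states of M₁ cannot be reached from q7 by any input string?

0

Every one of the 11 states is reachable from q7.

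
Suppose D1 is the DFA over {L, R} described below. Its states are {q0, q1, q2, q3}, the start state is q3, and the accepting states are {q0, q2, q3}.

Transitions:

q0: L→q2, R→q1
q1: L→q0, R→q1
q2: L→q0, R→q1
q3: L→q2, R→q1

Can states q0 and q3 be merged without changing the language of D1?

Yes

Every state is reachable, so we keep all 4.
Initial partition by acceptance: {q0,q2,q3} | {q1}.
No further refinement is possible. Final partition (2 blocks): {q0,q2,q3} | {q1}.
q0 and q3 lie in the same block of the stable partition, so they are equivalent — no string distinguishes them.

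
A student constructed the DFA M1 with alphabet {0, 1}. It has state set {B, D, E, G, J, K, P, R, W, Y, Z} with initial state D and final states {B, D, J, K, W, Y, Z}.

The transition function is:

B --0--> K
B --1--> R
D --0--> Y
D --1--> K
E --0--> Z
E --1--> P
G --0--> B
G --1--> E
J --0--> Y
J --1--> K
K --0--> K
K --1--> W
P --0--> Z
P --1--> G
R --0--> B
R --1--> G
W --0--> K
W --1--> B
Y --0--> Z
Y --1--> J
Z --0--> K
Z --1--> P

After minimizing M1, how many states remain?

Every state is reachable, so we keep all 11.
P0 = {B,D,J,K,W,Y,Z} | {E,G,P,R}.
On input 1, block {B,D,J,K,W,Y,Z} splits into {D,J,K,W,Y} and {B,Z}.
Refine {D,J,K,W,Y} on symbol 0: members go to different blocks, giving {D,J,K,W} and {Y}.
Refine {D,J,K,W} on symbol 0: members go to different blocks, giving {K,W} and {D,J}.
On input 1, block {K,W} splits into {W} and {K}.
Stable partition: {W} | {E,G,P,R} | {B,Z} | {Y} | {D,J} | {K} — 6 equivalence classes.

6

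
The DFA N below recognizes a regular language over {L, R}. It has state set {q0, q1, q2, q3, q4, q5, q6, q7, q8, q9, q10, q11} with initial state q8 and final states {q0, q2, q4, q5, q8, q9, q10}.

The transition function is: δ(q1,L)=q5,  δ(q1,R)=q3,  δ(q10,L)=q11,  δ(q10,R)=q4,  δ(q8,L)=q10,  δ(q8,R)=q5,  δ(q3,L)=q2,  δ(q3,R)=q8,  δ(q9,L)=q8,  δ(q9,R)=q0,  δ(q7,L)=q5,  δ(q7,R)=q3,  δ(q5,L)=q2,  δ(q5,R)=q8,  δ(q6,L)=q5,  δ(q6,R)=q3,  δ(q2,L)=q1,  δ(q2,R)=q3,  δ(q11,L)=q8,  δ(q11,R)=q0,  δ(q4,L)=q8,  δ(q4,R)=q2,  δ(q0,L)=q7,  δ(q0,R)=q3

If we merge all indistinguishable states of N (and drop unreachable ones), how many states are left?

Reachable states from the start: {q0,q1,q2,q3,q4,q5,q7,q8,q10,q11}. Unreachable: {q6,q9} — drop them.
Initial partition by acceptance: {q0,q2,q4,q5,q8,q10} | {q1,q3,q7,q11}.
Split {q0,q2,q4,q5,q8,q10} by δ(·,L) → {q0,q2,q10} and {q4,q5,q8}.
Refine {q0,q2,q10} on symbol R: members go to different blocks, giving {q0,q2} and {q10}.
Refine {q1,q3,q7,q11} on symbol L: members go to different blocks, giving {q1,q7,q11} and {q3}.
Refine {q1,q7,q11} on symbol R: members go to different blocks, giving {q1,q7} and {q11}.
Split {q4,q5,q8} by δ(·,L) → {q4} and {q5} and {q8}.
The partition is now stable with 8 blocks: {q0,q2} | {q1,q7} | {q4} | {q10} | {q3} | {q11} | {q5} | {q8}.

8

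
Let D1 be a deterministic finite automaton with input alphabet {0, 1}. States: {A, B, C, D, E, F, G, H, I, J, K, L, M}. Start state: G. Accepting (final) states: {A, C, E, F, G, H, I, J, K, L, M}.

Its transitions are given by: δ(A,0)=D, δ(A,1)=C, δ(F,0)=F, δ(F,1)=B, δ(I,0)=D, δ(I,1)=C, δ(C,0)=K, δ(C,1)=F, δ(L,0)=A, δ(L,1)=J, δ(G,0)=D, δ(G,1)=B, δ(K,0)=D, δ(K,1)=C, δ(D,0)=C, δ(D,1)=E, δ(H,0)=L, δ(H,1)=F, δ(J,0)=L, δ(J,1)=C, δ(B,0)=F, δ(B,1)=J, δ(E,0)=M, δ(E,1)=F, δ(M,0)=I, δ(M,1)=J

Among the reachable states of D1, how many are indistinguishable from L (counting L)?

2

Reachable states from the start: {A,B,C,D,E,F,G,I,J,K,L,M}. Unreachable: {H} — drop them.
Initial partition by acceptance: {A,C,E,F,G,I,J,K,L,M} | {B,D}.
Refine {A,C,E,F,G,I,J,K,L,M} on symbol 0: members go to different blocks, giving {C,E,F,J,L,M} and {A,G,I,K}.
Split {C,E,F,J,L,M} by δ(·,0) → {C,L,M} and {E,F,J}.
Refine {B,D} on symbol 0: members go to different blocks, giving {B} and {D}.
Refine {A,G,I,K} on symbol 1: members go to different blocks, giving {A,I,K} and {G}.
Refine {E,F,J} on symbol 0: members go to different blocks, giving {E,J} and {F}.
Refine {C,L,M} on symbol 1: members go to different blocks, giving {L,M} and {C}.
Refine {E,J} on symbol 1: members go to different blocks, giving {E} and {J}.
Stable partition: {L,M} | {B} | {A,I,K} | {E} | {D} | {G} | {F} | {C} | {J} — 9 equivalence classes.
The equivalence class containing L is {L,M}, of size 2.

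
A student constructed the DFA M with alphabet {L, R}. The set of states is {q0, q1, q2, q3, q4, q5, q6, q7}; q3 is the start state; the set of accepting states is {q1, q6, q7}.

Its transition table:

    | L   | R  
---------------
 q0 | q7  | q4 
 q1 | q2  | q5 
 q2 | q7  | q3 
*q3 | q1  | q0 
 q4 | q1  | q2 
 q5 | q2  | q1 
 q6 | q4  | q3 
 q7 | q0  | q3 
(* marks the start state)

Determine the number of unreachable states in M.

1

BFS from q3 reaches {q0, q1, q2, q3, q4, q5, q7}; the 1 state(s) q6 are never visited.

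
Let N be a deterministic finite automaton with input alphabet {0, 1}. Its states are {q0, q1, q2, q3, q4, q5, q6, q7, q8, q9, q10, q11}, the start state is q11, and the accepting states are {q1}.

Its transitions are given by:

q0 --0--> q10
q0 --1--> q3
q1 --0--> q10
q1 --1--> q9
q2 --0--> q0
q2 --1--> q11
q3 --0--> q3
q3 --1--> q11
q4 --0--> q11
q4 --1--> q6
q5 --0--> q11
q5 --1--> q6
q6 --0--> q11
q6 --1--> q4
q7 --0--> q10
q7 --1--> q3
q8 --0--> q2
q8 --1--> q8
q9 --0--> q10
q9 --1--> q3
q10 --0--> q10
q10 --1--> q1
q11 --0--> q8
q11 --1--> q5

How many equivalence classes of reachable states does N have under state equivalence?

8

First remove the unreachable states {q7}; 11 states remain.
Initial partition by acceptance: {q1} | {q0,q2,q3,q4,q5,q6,q8,q9,q10,q11}.
On input 1, block {q0,q2,q3,q4,q5,q6,q8,q9,q10,q11} splits into {q0,q2,q3,q4,q5,q6,q8,q9,q11} and {q10}.
Refine {q0,q2,q3,q4,q5,q6,q8,q9,q11} on symbol 0: members go to different blocks, giving {q2,q3,q4,q5,q6,q8,q11} and {q0,q9}.
Refine {q2,q3,q4,q5,q6,q8,q11} on symbol 0: members go to different blocks, giving {q3,q4,q5,q6,q8,q11} and {q2}.
Refine {q3,q4,q5,q6,q8,q11} on symbol 0: members go to different blocks, giving {q3,q4,q5,q6,q11} and {q8}.
On input 0, block {q3,q4,q5,q6,q11} splits into {q3,q4,q5,q6} and {q11}.
Split {q3,q4,q5,q6} by δ(·,0) → {q4,q5,q6} and {q3}.
Stable partition: {q1} | {q4,q5,q6} | {q10} | {q0,q9} | {q2} | {q8} | {q11} | {q3} — 8 equivalence classes.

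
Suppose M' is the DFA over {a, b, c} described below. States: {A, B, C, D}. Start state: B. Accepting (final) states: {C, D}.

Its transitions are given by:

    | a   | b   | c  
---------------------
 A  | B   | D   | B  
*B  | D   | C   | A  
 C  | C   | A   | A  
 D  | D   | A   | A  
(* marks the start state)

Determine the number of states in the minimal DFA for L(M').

Every state is reachable, so we keep all 4.
Initial partition by acceptance: {C,D} | {A,B}.
On input a, block {A,B} splits into {A} and {B}.
No further refinement is possible. Final partition (3 blocks): {C,D} | {A} | {B}.

3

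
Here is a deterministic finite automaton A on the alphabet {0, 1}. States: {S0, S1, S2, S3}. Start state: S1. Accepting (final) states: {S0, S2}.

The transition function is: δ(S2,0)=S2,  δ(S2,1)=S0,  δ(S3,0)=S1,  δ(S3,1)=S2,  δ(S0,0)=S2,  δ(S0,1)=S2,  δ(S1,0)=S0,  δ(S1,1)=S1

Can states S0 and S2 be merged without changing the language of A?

First remove the unreachable states {S3}; 3 states remain.
P0 = {S0,S2} | {S1}.
No further refinement is possible. Final partition (2 blocks): {S0,S2} | {S1}.
S0 and S2 lie in the same block of the stable partition, so they are equivalent — no string distinguishes them.

Yes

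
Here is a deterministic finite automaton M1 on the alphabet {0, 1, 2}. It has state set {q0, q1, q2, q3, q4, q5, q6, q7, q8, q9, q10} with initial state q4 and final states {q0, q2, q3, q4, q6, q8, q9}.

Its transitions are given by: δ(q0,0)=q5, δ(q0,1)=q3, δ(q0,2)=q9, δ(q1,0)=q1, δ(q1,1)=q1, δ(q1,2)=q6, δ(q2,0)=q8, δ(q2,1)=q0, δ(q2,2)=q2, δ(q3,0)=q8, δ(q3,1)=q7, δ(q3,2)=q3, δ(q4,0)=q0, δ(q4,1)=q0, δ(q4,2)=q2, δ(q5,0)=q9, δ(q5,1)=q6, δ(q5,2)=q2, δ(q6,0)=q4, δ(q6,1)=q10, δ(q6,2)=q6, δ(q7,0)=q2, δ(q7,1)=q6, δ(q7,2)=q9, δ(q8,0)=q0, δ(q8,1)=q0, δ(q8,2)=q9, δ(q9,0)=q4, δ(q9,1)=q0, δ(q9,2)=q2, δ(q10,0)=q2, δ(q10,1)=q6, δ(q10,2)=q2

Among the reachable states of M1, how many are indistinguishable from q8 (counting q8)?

First remove the unreachable states {q1}; 10 states remain.
Initial partition by acceptance: {q0,q2,q3,q4,q6,q8,q9} | {q5,q7,q10}.
Refine {q0,q2,q3,q4,q6,q8,q9} on symbol 0: members go to different blocks, giving {q2,q3,q4,q6,q8,q9} and {q0}.
Refine {q2,q3,q4,q6,q8,q9} on symbol 0: members go to different blocks, giving {q2,q3,q6,q9} and {q4,q8}.
Split {q2,q3,q6,q9} by δ(·,1) → {q2,q9} and {q3,q6}.
Stable partition: {q2,q9} | {q5,q7,q10} | {q0} | {q4,q8} | {q3,q6} — 5 equivalence classes.
State q8 belongs to the block {q4,q8}, which has 2 states.

2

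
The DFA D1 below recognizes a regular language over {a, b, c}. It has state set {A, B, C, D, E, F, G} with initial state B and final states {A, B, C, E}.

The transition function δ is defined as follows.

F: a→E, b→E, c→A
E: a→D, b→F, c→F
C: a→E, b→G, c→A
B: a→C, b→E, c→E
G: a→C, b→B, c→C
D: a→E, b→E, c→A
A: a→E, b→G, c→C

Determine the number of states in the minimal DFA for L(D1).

Initial partition by acceptance: {A,B,C,E} | {D,F,G}.
On input a, block {A,B,C,E} splits into {A,B,C} and {E}.
On input a, block {A,B,C} splits into {A,C} and {B}.
On input a, block {D,F,G} splits into {D,F} and {G}.
The partition is now stable with 5 blocks: {A,C} | {D,F} | {E} | {B} | {G}.

5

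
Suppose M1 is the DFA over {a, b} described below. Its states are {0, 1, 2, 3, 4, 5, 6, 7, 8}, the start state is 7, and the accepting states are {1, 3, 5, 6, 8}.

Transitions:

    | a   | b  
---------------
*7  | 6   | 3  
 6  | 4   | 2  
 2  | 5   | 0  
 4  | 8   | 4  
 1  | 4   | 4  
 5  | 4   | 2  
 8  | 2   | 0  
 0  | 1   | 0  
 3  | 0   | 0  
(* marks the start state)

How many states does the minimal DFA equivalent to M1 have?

Every state is reachable, so we keep all 9.
P0 = {1,3,5,6,8} | {0,2,4,7}.
On input b, block {0,2,4,7} splits into {0,2,4} and {7}.
The partition is now stable with 3 blocks: {1,3,5,6,8} | {0,2,4} | {7}.

3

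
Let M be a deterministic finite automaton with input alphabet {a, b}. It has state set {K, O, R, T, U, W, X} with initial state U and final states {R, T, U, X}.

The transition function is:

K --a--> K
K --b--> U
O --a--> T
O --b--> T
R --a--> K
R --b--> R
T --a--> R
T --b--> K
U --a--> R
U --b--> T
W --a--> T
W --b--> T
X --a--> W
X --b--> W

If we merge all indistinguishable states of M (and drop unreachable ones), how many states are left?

States {O,W,X} cannot be reached from the start state, so discard them.
Start with accepting vs non-accepting: {R,T,U} | {K}.
Split {R,T,U} by δ(·,a) → {T,U} and {R}.
On input b, block {T,U} splits into {U} and {T}.
Stable partition: {U} | {K} | {R} | {T} — 4 equivalence classes.

4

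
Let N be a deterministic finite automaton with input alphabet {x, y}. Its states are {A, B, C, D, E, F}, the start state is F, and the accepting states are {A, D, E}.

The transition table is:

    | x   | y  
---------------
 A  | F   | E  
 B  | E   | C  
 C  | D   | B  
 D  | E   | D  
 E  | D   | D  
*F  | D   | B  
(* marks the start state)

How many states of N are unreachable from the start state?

1

BFS from F reaches {B, C, D, E, F}; the 1 state(s) A are never visited.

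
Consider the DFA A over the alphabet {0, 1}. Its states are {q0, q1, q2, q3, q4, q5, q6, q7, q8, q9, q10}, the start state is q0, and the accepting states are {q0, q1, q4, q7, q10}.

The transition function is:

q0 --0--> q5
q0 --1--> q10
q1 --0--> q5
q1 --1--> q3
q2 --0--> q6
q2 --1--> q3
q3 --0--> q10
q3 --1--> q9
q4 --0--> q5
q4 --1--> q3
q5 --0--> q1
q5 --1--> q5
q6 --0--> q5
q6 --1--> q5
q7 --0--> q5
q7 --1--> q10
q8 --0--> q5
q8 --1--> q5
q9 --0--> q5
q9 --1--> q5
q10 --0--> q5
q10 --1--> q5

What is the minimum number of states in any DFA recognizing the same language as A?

Reachable states from the start: {q0,q1,q3,q5,q9,q10}. Unreachable: {q2,q4,q6,q7,q8} — drop them.
P0 = {q0,q1,q10} | {q3,q5,q9}.
On input 1, block {q0,q1,q10} splits into {q1,q10} and {q0}.
Split {q3,q5,q9} by δ(·,0) → {q3,q5} and {q9}.
On input 1, block {q3,q5} splits into {q3} and {q5}.
Refine {q1,q10} on symbol 1: members go to different blocks, giving {q1} and {q10}.
Stable partition: {q1} | {q3} | {q0} | {q9} | {q5} | {q10} — 6 equivalence classes.

6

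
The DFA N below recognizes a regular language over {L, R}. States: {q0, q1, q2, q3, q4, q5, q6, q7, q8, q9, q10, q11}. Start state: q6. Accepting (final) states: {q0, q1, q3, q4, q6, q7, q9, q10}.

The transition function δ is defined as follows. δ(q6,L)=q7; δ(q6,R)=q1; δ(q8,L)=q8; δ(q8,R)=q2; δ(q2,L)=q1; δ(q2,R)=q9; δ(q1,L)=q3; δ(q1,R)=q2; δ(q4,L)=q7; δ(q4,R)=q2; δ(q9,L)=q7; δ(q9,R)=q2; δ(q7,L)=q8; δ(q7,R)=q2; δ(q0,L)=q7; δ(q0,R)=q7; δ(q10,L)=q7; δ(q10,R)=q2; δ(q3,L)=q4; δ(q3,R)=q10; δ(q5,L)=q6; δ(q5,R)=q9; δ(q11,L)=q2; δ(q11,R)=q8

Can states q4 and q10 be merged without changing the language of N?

First remove the unreachable states {q0,q5,q11}; 9 states remain.
Start with accepting vs non-accepting: {q1,q3,q4,q6,q7,q9,q10} | {q2,q8}.
Refine {q1,q3,q4,q6,q7,q9,q10} on symbol L: members go to different blocks, giving {q1,q3,q4,q6,q9,q10} and {q7}.
Split {q1,q3,q4,q6,q9,q10} by δ(·,L) → {q4,q6,q9,q10} and {q1,q3}.
On input R, block {q4,q6,q9,q10} splits into {q4,q9,q10} and {q6}.
Refine {q2,q8} on symbol L: members go to different blocks, giving {q2} and {q8}.
Split {q1,q3} by δ(·,L) → {q1} and {q3}.
The partition is now stable with 7 blocks: {q4,q9,q10} | {q2} | {q7} | {q1} | {q6} | {q8} | {q3}.
q4 and q10 lie in the same block of the stable partition, so they are equivalent — no string distinguishes them.

Yes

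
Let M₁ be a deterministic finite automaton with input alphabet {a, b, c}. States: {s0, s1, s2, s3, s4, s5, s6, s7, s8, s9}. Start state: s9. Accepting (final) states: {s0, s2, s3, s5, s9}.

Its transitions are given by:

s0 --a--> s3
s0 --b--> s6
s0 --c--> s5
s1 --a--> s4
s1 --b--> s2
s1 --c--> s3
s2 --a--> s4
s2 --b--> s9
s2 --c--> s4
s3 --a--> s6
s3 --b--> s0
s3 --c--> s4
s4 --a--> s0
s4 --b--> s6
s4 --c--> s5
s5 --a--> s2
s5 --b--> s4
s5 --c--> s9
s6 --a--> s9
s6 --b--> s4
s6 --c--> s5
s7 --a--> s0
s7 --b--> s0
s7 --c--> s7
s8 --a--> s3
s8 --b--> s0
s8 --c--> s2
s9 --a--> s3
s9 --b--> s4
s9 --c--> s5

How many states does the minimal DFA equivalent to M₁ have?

3

Reachable states from the start: {s0,s2,s3,s4,s5,s6,s9}. Unreachable: {s1,s7,s8} — drop them.
Initial partition by acceptance: {s0,s2,s3,s5,s9} | {s4,s6}.
On input a, block {s0,s2,s3,s5,s9} splits into {s0,s5,s9} and {s2,s3}.
Stable partition: {s0,s5,s9} | {s4,s6} | {s2,s3} — 3 equivalence classes.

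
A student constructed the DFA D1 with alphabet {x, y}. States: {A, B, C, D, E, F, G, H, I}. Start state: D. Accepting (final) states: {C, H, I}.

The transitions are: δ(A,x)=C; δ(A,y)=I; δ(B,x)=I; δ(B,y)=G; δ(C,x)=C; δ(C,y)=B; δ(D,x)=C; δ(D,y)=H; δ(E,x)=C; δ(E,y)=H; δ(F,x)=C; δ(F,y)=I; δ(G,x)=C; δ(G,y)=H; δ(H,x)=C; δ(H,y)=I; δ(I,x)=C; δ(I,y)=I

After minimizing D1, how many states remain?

4

Reachable states from the start: {B,C,D,G,H,I}. Unreachable: {A,E,F} — drop them.
Initial partition by acceptance: {C,H,I} | {B,D,G}.
On input y, block {C,H,I} splits into {H,I} and {C}.
Refine {B,D,G} on symbol x: members go to different blocks, giving {D,G} and {B}.
The partition is now stable with 4 blocks: {H,I} | {D,G} | {C} | {B}.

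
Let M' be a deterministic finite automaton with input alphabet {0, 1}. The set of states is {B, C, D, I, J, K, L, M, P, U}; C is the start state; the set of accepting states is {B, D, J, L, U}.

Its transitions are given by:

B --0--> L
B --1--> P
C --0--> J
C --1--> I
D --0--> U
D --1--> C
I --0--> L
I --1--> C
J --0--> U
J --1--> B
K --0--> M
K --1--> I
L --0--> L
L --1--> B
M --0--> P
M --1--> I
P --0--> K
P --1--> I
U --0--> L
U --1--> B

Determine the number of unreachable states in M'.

1

BFS from C reaches {B, C, I, J, K, L, M, P, U}; the 1 state(s) D are never visited.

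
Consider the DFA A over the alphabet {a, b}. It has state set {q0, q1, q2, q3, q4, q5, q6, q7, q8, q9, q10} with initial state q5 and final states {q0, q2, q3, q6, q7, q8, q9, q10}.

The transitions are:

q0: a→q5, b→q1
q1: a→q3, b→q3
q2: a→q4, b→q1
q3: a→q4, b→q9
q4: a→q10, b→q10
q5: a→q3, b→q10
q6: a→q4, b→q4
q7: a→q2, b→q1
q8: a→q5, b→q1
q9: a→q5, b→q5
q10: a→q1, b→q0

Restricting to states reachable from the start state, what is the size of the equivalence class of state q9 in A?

States {q2,q6,q7,q8} cannot be reached from the start state, so discard them.
Initial partition by acceptance: {q0,q3,q9,q10} | {q1,q4,q5}.
Refine {q0,q3,q9,q10} on symbol b: members go to different blocks, giving {q0,q9} and {q3,q10}.
Stable partition: {q0,q9} | {q1,q4,q5} | {q3,q10} — 3 equivalence classes.
The equivalence class containing q9 is {q0,q9}, of size 2.

2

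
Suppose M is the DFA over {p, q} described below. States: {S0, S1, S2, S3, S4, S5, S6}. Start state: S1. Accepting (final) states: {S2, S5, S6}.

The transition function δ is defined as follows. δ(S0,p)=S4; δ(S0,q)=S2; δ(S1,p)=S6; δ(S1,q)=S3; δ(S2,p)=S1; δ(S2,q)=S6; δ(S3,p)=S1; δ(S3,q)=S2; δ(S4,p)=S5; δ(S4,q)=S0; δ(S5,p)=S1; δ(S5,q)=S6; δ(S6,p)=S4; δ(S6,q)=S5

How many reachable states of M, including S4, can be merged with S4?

All states are reachable from the start state.
P0 = {S2,S5,S6} | {S0,S1,S3,S4}.
On input p, block {S0,S1,S3,S4} splits into {S0,S3} and {S1,S4}.
The partition is now stable with 3 blocks: {S2,S5,S6} | {S0,S3} | {S1,S4}.
The equivalence class containing S4 is {S1,S4}, of size 2.

2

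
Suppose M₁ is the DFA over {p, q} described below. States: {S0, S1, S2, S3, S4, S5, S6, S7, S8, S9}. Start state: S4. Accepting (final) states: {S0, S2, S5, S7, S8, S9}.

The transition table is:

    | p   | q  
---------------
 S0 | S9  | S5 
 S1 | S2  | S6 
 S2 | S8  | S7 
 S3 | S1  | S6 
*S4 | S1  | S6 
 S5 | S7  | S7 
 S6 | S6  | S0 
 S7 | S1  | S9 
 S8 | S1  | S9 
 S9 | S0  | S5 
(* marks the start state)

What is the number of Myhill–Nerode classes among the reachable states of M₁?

6

States {S3} cannot be reached from the start state, so discard them.
P0 = {S0,S2,S5,S7,S8,S9} | {S1,S4,S6}.
On input p, block {S0,S2,S5,S7,S8,S9} splits into {S0,S2,S5,S9} and {S7,S8}.
Refine {S0,S2,S5,S9} on symbol p: members go to different blocks, giving {S0,S9} and {S2,S5}.
Refine {S1,S4,S6} on symbol p: members go to different blocks, giving {S4,S6} and {S1}.
Refine {S4,S6} on symbol p: members go to different blocks, giving {S4} and {S6}.
No further refinement is possible. Final partition (6 blocks): {S0,S9} | {S4} | {S7,S8} | {S2,S5} | {S1} | {S6}.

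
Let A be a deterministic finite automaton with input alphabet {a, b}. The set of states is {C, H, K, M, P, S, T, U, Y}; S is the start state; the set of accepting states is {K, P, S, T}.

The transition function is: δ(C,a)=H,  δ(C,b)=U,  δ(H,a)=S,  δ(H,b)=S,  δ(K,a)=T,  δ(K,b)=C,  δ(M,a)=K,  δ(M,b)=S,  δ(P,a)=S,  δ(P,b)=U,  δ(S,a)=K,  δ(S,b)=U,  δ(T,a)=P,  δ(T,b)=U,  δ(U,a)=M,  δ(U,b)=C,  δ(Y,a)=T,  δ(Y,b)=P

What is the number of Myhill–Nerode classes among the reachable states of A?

3

First remove the unreachable states {Y}; 8 states remain.
P0 = {K,P,S,T} | {C,H,M,U}.
Refine {C,H,M,U} on symbol a: members go to different blocks, giving {C,U} and {H,M}.
Stable partition: {K,P,S,T} | {C,U} | {H,M} — 3 equivalence classes.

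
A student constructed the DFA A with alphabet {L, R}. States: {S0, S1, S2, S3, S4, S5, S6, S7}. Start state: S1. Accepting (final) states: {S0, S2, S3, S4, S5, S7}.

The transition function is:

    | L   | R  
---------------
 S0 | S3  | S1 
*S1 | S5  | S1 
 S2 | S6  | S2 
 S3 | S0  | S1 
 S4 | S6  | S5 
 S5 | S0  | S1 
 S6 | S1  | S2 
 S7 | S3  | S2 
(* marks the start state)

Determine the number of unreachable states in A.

No path from S1 leads to S2, S4, S6, S7; the other 4 states are all reachable.

4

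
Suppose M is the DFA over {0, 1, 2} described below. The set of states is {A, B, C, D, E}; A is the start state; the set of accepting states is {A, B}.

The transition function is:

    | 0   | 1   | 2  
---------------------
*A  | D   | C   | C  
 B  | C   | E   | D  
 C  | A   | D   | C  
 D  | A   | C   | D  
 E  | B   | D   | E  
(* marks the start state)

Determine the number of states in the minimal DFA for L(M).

2

First remove the unreachable states {B,E}; 3 states remain.
P0 = {A} | {C,D}.
No further refinement is possible. Final partition (2 blocks): {A} | {C,D}.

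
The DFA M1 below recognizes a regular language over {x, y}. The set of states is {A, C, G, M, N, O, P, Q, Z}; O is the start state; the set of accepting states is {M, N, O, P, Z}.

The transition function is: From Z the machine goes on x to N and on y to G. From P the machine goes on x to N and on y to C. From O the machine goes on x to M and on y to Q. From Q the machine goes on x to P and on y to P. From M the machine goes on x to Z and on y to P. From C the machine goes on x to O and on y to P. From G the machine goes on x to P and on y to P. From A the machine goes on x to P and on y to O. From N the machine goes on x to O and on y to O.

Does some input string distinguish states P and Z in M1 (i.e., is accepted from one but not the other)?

No

First remove the unreachable states {A}; 8 states remain.
P0 = {M,N,O,P,Z} | {C,G,Q}.
Refine {M,N,O,P,Z} on symbol y: members go to different blocks, giving {O,P,Z} and {M,N}.
No further refinement is possible. Final partition (3 blocks): {O,P,Z} | {C,G,Q} | {M,N}.
P and Z lie in the same block of the stable partition, so they are equivalent — no string distinguishes them.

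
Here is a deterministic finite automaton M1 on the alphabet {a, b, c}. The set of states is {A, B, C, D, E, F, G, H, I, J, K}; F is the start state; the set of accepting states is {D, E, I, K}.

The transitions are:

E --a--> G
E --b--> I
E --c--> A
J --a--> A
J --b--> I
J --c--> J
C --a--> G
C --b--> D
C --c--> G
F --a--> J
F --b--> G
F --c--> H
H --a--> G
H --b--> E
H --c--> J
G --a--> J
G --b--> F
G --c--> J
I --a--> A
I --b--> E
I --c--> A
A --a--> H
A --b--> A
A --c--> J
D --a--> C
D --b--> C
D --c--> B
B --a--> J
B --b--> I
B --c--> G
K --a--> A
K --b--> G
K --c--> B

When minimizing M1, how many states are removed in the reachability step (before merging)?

BFS from F reaches {A, E, F, G, H, I, J}; the 4 state(s) B, C, D, K are never visited.

4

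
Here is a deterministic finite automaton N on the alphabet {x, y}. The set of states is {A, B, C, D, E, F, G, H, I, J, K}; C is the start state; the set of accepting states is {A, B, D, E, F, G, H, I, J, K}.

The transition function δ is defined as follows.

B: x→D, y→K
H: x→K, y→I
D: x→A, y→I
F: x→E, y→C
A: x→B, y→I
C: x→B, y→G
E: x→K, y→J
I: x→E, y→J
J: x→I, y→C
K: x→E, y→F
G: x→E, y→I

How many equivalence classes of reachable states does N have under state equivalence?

5

States {H} cannot be reached from the start state, so discard them.
P0 = {A,B,D,E,F,G,I,J,K} | {C}.
Refine {A,B,D,E,F,G,I,J,K} on symbol y: members go to different blocks, giving {A,B,D,E,G,I,K} and {F,J}.
Split {A,B,D,E,G,I,K} by δ(·,y) → {A,B,D,G} and {E,I,K}.
Refine {A,B,D,G} on symbol x: members go to different blocks, giving {A,B,D} and {G}.
Stable partition: {A,B,D} | {C} | {F,J} | {E,I,K} | {G} — 5 equivalence classes.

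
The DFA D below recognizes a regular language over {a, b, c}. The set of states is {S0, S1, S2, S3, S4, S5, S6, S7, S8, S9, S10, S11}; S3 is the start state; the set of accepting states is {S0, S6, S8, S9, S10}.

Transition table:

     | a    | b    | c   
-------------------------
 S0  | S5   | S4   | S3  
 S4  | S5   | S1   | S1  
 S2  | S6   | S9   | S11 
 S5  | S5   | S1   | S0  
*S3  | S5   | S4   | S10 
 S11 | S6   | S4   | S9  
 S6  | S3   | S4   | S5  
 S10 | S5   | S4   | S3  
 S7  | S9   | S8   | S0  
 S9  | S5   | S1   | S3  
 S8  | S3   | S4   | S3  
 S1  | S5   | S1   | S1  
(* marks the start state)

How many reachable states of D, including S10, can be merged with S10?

2

First remove the unreachable states {S2,S6,S7,S8,S9,S11}; 6 states remain.
Initial partition by acceptance: {S0,S10} | {S1,S3,S4,S5}.
Split {S1,S3,S4,S5} by δ(·,c) → {S1,S4} and {S3,S5}.
No further refinement is possible. Final partition (3 blocks): {S0,S10} | {S1,S4} | {S3,S5}.
State S10 belongs to the block {S0,S10}, which has 2 states.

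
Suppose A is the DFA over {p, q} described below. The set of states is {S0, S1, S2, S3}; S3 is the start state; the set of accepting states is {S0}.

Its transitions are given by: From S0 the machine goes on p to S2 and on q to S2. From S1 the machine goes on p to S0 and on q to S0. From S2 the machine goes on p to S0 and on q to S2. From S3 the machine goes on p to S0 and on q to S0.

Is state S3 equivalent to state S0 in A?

No

First remove the unreachable states {S1}; 3 states remain.
Initial partition by acceptance: {S0} | {S2,S3}.
On input q, block {S2,S3} splits into {S2} and {S3}.
No further refinement is possible. Final partition (3 blocks): {S0} | {S2} | {S3}.
S3 and S0 end up in different blocks, so they are distinguishable. For instance, the string 'ε' is accepted from only S0.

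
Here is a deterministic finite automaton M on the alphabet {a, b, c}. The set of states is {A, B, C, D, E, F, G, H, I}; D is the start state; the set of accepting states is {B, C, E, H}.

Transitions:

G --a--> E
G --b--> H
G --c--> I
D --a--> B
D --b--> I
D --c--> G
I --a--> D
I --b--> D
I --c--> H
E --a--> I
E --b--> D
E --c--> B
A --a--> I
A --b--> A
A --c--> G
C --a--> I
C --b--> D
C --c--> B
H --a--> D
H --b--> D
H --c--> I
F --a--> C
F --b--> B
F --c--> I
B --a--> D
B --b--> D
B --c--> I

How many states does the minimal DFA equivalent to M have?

States {A,C,F} cannot be reached from the start state, so discard them.
Start with accepting vs non-accepting: {B,E,H} | {D,G,I}.
Split {B,E,H} by δ(·,c) → {B,H} and {E}.
On input a, block {D,G,I} splits into {D} and {G} and {I}.
No further refinement is possible. Final partition (5 blocks): {B,H} | {D} | {E} | {G} | {I}.

5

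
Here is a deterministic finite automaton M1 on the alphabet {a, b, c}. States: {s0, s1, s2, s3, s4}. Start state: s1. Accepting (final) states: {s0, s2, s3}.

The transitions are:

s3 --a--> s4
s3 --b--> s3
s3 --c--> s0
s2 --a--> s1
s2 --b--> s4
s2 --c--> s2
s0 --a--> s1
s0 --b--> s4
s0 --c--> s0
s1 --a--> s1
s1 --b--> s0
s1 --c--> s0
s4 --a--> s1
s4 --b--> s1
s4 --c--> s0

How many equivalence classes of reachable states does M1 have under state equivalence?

3

States {s2,s3} cannot be reached from the start state, so discard them.
Start with accepting vs non-accepting: {s0} | {s1,s4}.
On input b, block {s1,s4} splits into {s1} and {s4}.
Stable partition: {s0} | {s1} | {s4} — 3 equivalence classes.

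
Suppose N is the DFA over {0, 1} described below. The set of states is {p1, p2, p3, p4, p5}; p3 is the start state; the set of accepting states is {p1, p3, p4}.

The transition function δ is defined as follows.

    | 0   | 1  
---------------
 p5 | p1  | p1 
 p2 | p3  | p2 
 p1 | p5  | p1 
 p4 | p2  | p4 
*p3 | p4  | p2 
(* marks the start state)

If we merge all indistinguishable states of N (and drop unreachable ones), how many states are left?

Reachable states from the start: {p2,p3,p4}. Unreachable: {p1,p5} — drop them.
Initial partition by acceptance: {p3,p4} | {p2}.
Split {p3,p4} by δ(·,0) → {p3} and {p4}.
The partition is now stable with 3 blocks: {p3} | {p2} | {p4}.

3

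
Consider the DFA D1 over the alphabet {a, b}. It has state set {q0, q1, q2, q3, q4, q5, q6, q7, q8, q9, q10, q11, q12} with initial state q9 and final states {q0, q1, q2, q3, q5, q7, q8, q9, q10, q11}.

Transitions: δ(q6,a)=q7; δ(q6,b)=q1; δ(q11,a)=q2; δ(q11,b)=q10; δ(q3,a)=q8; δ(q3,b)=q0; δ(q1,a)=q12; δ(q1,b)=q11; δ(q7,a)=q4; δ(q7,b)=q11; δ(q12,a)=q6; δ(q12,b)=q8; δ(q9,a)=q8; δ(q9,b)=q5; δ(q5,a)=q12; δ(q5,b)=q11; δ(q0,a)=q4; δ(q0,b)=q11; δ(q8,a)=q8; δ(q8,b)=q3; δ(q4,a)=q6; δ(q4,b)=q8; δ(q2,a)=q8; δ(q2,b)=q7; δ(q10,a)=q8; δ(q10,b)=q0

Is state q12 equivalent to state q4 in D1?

All states are reachable from the start state.
Start with accepting vs non-accepting: {q0,q1,q2,q3,q5,q7,q8,q9,q10,q11} | {q4,q6,q12}.
On input a, block {q0,q1,q2,q3,q5,q7,q8,q9,q10,q11} splits into {q2,q3,q8,q9,q10,q11} and {q0,q1,q5,q7}.
On input b, block {q2,q3,q8,q9,q10,q11} splits into {q2,q3,q9,q10} and {q8,q11}.
Split {q4,q6,q12} by δ(·,a) → {q4,q12} and {q6}.
Refine {q8,q11} on symbol a: members go to different blocks, giving {q8} and {q11}.
The partition is now stable with 6 blocks: {q2,q3,q9,q10} | {q4,q12} | {q0,q1,q5,q7} | {q8} | {q6} | {q11}.
q12 and q4 lie in the same block of the stable partition, so they are equivalent — no string distinguishes them.

Yes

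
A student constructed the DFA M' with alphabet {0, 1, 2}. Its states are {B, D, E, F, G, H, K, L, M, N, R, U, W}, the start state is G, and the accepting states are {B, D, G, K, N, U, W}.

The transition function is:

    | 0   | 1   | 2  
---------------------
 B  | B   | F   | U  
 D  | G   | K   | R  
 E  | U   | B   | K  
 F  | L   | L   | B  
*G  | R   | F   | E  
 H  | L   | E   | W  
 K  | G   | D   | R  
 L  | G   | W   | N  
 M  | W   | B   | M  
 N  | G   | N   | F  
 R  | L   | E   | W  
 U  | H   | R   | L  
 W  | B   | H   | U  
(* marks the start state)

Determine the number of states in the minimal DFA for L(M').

5

First remove the unreachable states {M}; 12 states remain.
Initial partition by acceptance: {B,D,G,K,N,U,W} | {E,F,H,L,R}.
On input 0, block {B,D,G,K,N,U,W} splits into {B,D,K,N,W} and {G,U}.
Refine {B,D,K,N,W} on symbol 0: members go to different blocks, giving {D,K,N} and {B,W}.
Refine {E,F,H,L,R} on symbol 0: members go to different blocks, giving {F,H,R} and {E,L}.
Stable partition: {D,K,N} | {F,H,R} | {G,U} | {B,W} | {E,L} — 5 equivalence classes.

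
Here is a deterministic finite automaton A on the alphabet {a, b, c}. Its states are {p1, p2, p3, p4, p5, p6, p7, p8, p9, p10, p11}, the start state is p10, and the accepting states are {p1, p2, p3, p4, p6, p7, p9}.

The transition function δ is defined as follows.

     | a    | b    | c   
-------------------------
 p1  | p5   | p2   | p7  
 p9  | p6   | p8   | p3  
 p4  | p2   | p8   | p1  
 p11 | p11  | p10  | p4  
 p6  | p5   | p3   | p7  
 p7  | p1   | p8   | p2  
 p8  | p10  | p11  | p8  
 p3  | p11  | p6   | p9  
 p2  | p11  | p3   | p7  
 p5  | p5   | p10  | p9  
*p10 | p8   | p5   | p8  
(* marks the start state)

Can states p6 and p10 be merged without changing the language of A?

No

All states are reachable from the start state.
Start with accepting vs non-accepting: {p1,p2,p3,p4,p6,p7,p9} | {p5,p8,p10,p11}.
Refine {p1,p2,p3,p4,p6,p7,p9} on symbol a: members go to different blocks, giving {p1,p2,p3,p6} and {p4,p7,p9}.
Split {p5,p8,p10,p11} by δ(·,c) → {p5,p11} and {p8,p10}.
Stable partition: {p1,p2,p3,p6} | {p5,p11} | {p4,p7,p9} | {p8,p10} — 4 equivalence classes.
p6 and p10 end up in different blocks, so they are distinguishable. For instance, the string 'ε' is accepted from only p6.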